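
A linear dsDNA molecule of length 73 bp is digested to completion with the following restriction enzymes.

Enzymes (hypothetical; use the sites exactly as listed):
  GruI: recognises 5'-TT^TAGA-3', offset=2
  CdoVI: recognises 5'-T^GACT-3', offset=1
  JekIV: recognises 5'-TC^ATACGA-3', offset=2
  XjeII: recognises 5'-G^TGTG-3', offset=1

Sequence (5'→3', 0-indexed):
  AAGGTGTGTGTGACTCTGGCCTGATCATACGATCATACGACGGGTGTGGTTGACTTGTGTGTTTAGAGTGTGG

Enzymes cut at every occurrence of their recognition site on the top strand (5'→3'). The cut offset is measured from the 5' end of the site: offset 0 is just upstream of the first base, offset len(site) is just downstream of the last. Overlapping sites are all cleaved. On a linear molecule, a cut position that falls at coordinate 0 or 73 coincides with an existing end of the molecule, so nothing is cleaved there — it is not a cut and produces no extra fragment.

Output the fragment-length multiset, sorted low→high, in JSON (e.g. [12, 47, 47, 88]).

[2,2,3,4,5,5,6,6,7,8,10,15]

Scan for sites:
  GruI (TTTAGA, off=2): starts [61] → cuts [63]
  CdoVI (TGACT, off=1): starts [10, 50] → cuts [11, 51]
  JekIV (TCATACGA, off=2): starts [24, 32] → cuts [26, 34]
  XjeII (GTGTG, off=1): starts [3, 5, 7, 43, 56, 67] → cuts [4, 6, 8, 44, 57, 68]

Pooled cuts: [4, 6, 8, 11, 26, 34, 44, 51, 57, 63, 68]

Fragment lengths:
  [0,4): 4 bp
  [4,6): 2 bp
  [6,8): 2 bp
  [8,11): 3 bp
  [11,26): 15 bp
  [26,34): 8 bp
  [34,44): 10 bp
  [44,51): 7 bp
  [51,57): 6 bp
  [57,63): 6 bp
  [63,68): 5 bp
  [68,73): 5 bp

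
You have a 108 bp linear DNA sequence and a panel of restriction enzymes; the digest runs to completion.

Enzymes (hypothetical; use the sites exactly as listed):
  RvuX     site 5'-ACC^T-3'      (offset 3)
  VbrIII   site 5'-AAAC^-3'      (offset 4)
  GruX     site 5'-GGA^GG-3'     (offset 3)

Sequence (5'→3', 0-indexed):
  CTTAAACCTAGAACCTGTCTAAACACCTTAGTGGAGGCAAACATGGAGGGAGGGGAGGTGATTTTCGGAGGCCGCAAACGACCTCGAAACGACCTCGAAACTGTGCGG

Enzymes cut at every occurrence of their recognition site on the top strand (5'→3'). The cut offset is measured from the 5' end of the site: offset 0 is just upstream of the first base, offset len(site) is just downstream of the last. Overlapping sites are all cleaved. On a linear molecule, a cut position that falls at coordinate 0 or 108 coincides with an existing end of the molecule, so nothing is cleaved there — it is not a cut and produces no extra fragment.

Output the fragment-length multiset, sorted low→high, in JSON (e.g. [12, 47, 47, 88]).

Per-enzyme occurrences:
  RvuX (ACCT, off=3): starts [5, 12, 24, 80, 91] → cuts [8, 15, 27, 83, 94]
  VbrIII (AAAC, off=4): starts [3, 20, 38, 75, 86, 97] → cuts [7, 24, 42, 79, 90, 101]
  GruX (GGAGG, off=3): starts [32, 44, 48, 53, 66] → cuts [35, 47, 51, 56, 69]

Pooled cuts: [7, 8, 15, 24, 27, 35, 42, 47, 51, 56, 69, 79, 83, 90, 94, 101]

Fragments:
  [0,7): 7 bp
  [7,8): 1 bp
  [8,15): 7 bp
  [15,24): 9 bp
  [24,27): 3 bp
  [27,35): 8 bp
  [35,42): 7 bp
  [42,47): 5 bp
  [47,51): 4 bp
  [51,56): 5 bp
  [56,69): 13 bp
  [69,79): 10 bp
  [79,83): 4 bp
  [83,90): 7 bp
  [90,94): 4 bp
  [94,101): 7 bp
  [101,108): 7 bp

[1,3,4,4,4,5,5,7,7,7,7,7,7,8,9,10,13]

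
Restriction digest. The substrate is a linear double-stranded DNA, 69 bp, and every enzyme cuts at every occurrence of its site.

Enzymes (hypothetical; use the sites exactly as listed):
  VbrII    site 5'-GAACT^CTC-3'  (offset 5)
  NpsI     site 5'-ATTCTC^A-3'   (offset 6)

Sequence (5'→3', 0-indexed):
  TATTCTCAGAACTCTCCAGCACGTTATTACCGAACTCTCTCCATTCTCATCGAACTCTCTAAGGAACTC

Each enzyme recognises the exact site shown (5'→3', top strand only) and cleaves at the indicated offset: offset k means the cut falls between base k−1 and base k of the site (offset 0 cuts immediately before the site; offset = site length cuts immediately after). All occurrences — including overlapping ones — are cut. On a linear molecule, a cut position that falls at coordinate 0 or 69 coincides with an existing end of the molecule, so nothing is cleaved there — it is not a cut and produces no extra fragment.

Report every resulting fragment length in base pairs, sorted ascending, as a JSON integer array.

[6,7,8,12,13,23]

Scan for sites:
  VbrII GAACTCTC/5: at [8, 31, 51] ⇒ [13, 36, 56]
  NpsI ATTCTCA/6: at [1, 42] ⇒ [7, 48]

All cut coordinates (distinct, sorted): [7, 13, 36, 48, 56]

Fragment lengths:
  [0,7): 7 bp
  [7,13): 6 bp
  [13,36): 23 bp
  [36,48): 12 bp
  [48,56): 8 bp
  [56,69): 13 bp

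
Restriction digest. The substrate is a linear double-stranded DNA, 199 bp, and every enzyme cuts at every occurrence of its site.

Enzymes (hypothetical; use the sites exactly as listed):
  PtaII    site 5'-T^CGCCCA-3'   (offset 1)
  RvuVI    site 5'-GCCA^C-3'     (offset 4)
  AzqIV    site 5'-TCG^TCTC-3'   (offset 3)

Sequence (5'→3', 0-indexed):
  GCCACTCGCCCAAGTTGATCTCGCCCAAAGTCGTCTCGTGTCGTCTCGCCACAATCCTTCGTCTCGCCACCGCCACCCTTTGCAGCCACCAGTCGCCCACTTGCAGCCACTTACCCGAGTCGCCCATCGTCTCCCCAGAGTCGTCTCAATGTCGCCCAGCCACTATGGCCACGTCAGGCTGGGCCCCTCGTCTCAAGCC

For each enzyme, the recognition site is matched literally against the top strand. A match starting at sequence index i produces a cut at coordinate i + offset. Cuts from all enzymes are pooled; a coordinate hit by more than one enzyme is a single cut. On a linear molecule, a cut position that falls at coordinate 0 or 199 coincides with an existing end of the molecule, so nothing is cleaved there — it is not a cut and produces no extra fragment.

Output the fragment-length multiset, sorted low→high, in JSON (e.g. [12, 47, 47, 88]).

Per-enzyme occurrences:
  PtaII (TCGCCCA, off=1): starts [5, 20, 92, 119, 151] → cuts [6, 21, 93, 120, 152]
  RvuVI (GCCAC, off=4): starts [0, 47, 65, 71, 84, 105, 158, 167] → cuts [4, 51, 69, 75, 88, 109, 162, 171]
  AzqIV (TCGTCTC, off=3): starts [30, 40, 58, 126, 140, 187] → cuts [33, 43, 61, 129, 143, 190]

Pooled cuts: [4, 6, 21, 33, 43, 51, 61, 69, 75, 88, 93, 109, 120, 129, 143, 152, 162, 171, 190]

Fragment lengths:
  [0,4): 4 bp
  [4,6): 2 bp
  [6,21): 15 bp
  [21,33): 12 bp
  [33,43): 10 bp
  [43,51): 8 bp
  [51,61): 10 bp
  [61,69): 8 bp
  [69,75): 6 bp
  [75,88): 13 bp
  [88,93): 5 bp
  [93,109): 16 bp
  [109,120): 11 bp
  [120,129): 9 bp
  [129,143): 14 bp
  [143,152): 9 bp
  [152,162): 10 bp
  [162,171): 9 bp
  [171,190): 19 bp
  [190,199): 9 bp

[2,4,5,6,8,8,9,9,9,9,10,10,10,11,12,13,14,15,16,19]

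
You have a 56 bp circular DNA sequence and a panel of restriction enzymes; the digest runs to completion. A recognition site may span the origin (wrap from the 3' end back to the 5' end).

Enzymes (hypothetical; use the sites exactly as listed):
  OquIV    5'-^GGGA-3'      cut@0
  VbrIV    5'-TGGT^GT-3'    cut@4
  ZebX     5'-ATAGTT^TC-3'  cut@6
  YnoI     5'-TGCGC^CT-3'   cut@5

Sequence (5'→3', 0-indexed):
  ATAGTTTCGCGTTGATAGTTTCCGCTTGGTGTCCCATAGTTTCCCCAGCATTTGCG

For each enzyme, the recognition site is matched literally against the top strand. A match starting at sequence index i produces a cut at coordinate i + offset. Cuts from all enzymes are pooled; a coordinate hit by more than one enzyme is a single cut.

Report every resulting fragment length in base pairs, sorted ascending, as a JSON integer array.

[10,11,14,21]

Scan for sites:
  OquIV (GGGA, off=0): no sites
  VbrIV TGGTGT/4: at [26] ⇒ [30]
  ZebX ATAGTTTC/6: at [0, 14, 35] ⇒ [6, 20, 41]
  YnoI (TGCGCCT, off=5): no sites

Pooled cuts: [6, 20, 30, 41]

Fragments:
  6→20: 14 bp
  20→30: 10 bp
  30→41: 11 bp
  41→6 (wrap): 56-41+6 = 21 bp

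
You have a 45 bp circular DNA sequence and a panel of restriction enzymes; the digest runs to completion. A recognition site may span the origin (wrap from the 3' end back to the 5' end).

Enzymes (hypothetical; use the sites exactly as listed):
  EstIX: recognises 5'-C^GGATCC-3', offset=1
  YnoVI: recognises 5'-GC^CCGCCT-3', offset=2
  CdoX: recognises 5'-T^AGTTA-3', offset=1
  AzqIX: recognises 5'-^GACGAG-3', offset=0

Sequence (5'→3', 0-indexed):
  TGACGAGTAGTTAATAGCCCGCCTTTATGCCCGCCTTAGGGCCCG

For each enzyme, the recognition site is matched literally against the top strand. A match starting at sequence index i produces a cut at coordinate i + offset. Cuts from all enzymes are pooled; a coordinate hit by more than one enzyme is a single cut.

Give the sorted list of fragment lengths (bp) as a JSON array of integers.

Scan for sites:
  EstIX (CGGATCC, off=1): no sites
  YnoVI (GCCCGCCT, off=2): starts [16, 28] → cuts [18, 30]
  CdoX (TAGTTA, off=1): starts [7] → cuts [8]
  AzqIX (GACGAG, off=0): starts [1] → cuts [1]

All cut coordinates (distinct, sorted): [1, 8, 18, 30]

Fragments:
  1→8: 7 bp
  8→18: 10 bp
  18→30: 12 bp
  30→1 (wrap): 45-30+1 = 16 bp

[7,10,12,16]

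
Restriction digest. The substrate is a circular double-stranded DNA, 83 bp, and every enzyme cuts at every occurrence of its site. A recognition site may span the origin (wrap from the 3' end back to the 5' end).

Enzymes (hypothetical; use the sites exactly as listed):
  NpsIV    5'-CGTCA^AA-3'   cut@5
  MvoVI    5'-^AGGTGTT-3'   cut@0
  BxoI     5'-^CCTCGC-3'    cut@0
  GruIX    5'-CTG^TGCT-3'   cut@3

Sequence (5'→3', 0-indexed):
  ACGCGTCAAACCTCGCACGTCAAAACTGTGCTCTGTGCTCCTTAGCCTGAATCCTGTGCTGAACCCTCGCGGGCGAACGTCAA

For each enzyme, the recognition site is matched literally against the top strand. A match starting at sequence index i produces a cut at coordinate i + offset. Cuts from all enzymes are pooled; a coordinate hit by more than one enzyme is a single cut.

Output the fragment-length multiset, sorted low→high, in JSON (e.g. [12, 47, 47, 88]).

Scan for sites:
  NpsIV CGTCAAA/5: at [3, 17, 77] ⇒ [8, 22, 82]
  MvoVI (AGGTGTT, off=0): no sites
  BxoI CCTCGC/0: at [10, 64] ⇒ [10, 64]
  GruIX CTGTGCT/3: at [25, 32, 53] ⇒ [28, 35, 56]

Pooled cuts: [8, 10, 22, 28, 35, 56, 64, 82]

Fragment lengths:
  8→10: 2 bp
  10→22: 12 bp
  22→28: 6 bp
  28→35: 7 bp
  35→56: 21 bp
  56→64: 8 bp
  64→82: 18 bp
  82→8 (wrap): 83-82+8 = 9 bp

[2,6,7,8,9,12,18,21]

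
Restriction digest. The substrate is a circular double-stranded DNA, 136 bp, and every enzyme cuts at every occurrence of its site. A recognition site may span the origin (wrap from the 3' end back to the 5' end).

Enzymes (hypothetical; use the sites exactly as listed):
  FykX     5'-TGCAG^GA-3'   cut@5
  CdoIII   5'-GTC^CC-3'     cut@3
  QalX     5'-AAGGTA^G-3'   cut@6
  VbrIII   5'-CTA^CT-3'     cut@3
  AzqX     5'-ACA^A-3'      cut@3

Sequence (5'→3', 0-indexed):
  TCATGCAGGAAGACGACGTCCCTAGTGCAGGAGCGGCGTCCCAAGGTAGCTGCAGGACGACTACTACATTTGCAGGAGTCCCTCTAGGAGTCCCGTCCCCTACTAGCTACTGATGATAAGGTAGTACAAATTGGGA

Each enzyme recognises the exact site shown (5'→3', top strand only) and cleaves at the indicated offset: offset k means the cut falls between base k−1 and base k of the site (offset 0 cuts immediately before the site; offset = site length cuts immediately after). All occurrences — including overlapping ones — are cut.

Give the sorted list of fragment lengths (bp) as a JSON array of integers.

[5,5,5,5,7,7,8,8,10,10,12,12,12,14,16]

Scan for sites:
  FykX TGCAGGA/5: at [3, 25, 50, 70] ⇒ [8, 30, 55, 75]
  CdoIII GTCCC/3: at [17, 37, 77, 89, 94] ⇒ [20, 40, 80, 92, 97]
  QalX AAGGTAG/6: at [42, 117] ⇒ [48, 123]
  VbrIII CTACT/3: at [60, 99, 106] ⇒ [63, 102, 109]
  AzqX ACAA/3: at [125] ⇒ [128]

All cut coordinates (distinct, sorted): [8, 20, 30, 40, 48, 55, 63, 75, 80, 92, 97, 102, 109, 123, 128]

Fragment lengths:
  8→20: 12 bp
  20→30: 10 bp
  30→40: 10 bp
  40→48: 8 bp
  48→55: 7 bp
  55→63: 8 bp
  63→75: 12 bp
  75→80: 5 bp
  80→92: 12 bp
  92→97: 5 bp
  97→102: 5 bp
  102→109: 7 bp
  109→123: 14 bp
  123→128: 5 bp
  128→8 (wrap): 136-128+8 = 16 bp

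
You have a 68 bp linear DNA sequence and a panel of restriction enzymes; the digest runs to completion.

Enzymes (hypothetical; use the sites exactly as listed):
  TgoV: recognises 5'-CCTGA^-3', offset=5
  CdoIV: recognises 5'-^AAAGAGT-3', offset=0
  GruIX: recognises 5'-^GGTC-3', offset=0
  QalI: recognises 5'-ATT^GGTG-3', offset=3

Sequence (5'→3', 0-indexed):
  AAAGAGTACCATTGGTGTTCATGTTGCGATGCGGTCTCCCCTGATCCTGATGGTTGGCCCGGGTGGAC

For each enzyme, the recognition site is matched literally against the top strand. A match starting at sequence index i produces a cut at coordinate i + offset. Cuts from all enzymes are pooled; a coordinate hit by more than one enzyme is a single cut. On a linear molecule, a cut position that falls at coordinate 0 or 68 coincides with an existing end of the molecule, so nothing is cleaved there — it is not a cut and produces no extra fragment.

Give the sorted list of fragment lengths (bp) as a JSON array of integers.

Scan for sites:
  TgoV CCTGA/5: at [39, 45] ⇒ [44, 50]
  CdoIV AAAGAGT/0: at [0] ⇒ [] (position 0 is a terminus of the linear molecule — no cut)
  GruIX GGTC/0: at [32] ⇒ [32]
  QalI ATTGGTG/3: at [10] ⇒ [13]

Pooled cuts: [13, 32, 44, 50]

Fragment lengths:
  [0,13): 13 bp
  [13,32): 19 bp
  [32,44): 12 bp
  [44,50): 6 bp
  [50,68): 18 bp

[6,12,13,18,19]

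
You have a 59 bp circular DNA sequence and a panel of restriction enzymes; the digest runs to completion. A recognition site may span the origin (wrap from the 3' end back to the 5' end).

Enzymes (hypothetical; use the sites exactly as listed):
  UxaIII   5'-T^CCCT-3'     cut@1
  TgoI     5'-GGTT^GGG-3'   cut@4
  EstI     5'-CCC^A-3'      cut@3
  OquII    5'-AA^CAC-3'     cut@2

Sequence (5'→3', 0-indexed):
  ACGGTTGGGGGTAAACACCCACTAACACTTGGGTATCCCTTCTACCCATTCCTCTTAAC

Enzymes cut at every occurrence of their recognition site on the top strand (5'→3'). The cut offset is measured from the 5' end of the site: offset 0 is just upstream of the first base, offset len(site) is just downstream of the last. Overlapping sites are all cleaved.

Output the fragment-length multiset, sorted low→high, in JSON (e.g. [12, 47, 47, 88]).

[5,5,7,9,11,11,11]

Per-enzyme occurrences:
  UxaIII TCCCT/1: at [35] ⇒ [36]
  TgoI GGTTGGG/4: at [2] ⇒ [6]
  EstI CCCA/3: at [17, 44] ⇒ [20, 47]
  OquII AACAC/2: at [13, 23, 56] ⇒ [15, 25, 58]

All cut coordinates (distinct, sorted): [6, 15, 20, 25, 36, 47, 58]

Fragments:
  6→15: 9 bp
  15→20: 5 bp
  20→25: 5 bp
  25→36: 11 bp
  36→47: 11 bp
  47→58: 11 bp
  58→6 (wrap): 59-58+6 = 7 bp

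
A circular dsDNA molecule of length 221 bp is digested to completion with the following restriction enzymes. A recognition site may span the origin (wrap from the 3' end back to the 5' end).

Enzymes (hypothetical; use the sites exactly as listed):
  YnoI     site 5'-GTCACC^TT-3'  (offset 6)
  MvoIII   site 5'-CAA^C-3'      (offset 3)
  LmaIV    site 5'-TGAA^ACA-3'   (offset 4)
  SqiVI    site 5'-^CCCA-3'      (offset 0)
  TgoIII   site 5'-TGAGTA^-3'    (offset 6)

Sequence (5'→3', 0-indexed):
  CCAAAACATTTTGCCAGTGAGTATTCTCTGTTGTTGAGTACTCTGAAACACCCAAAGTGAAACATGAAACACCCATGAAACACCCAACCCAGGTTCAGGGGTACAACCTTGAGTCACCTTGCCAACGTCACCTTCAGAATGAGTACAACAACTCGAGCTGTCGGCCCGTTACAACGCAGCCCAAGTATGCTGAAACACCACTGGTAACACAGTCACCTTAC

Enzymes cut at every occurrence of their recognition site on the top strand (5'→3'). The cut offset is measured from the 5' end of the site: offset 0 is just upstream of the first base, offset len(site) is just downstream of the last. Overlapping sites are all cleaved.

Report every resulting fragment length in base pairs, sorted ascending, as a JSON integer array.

[3,3,3,3,3,3,5,5,7,7,7,7,8,11,12,13,15,17,19,23,23,24]

Scan for sites:
  YnoI GTCACCTT/6: at [112, 126, 211] ⇒ [118, 132, 217]
  MvoIII CAAC/3: at [84, 103, 122, 145, 148, 171] ⇒ [87, 106, 125, 148, 151, 174]
  LmaIV TGAAACA/4: at [43, 57, 64, 75, 190] ⇒ [47, 61, 68, 79, 194]
  SqiVI CCCA/0: at [50, 71, 82, 87, 179, 220] ⇒ [50, 71, 82, 87, 179, 220]
  TgoIII TGAGTA/6: at [17, 34, 139] ⇒ [23, 40, 145]

All cut coordinates (distinct, sorted): [23, 40, 47, 50, 61, 68, 71, 79, 82, 87, 106, 118, 125, 132, 145, 148, 151, 174, 179, 194, 217, 220]

Fragments:
  23→40: 17 bp
  40→47: 7 bp
  47→50: 3 bp
  50→61: 11 bp
  61→68: 7 bp
  68→71: 3 bp
  71→79: 8 bp
  79→82: 3 bp
  82→87: 5 bp
  87→106: 19 bp
  106→118: 12 bp
  118→125: 7 bp
  125→132: 7 bp
  132→145: 13 bp
  145→148: 3 bp
  148→151: 3 bp
  151→174: 23 bp
  174→179: 5 bp
  179→194: 15 bp
  194→217: 23 bp
  217→220: 3 bp
  220→23 (wrap): 221-220+23 = 24 bp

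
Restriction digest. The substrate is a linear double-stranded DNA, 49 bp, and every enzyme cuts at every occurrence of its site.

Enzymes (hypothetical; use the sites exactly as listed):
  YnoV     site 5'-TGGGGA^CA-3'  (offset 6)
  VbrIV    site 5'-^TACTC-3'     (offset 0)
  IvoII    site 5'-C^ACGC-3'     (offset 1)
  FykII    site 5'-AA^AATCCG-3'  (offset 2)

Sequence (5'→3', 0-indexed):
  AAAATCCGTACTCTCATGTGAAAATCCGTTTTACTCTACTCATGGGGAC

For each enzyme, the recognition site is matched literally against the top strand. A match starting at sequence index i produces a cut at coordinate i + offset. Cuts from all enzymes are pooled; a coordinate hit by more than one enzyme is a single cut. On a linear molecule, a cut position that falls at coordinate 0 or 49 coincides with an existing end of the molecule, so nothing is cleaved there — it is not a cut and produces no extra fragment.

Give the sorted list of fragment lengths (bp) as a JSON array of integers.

Scan for sites:
  YnoV (TGGGGACA, off=6): no sites
  VbrIV TACTC/0: at [8, 31, 36] ⇒ [8, 31, 36]
  IvoII (CACGC, off=1): no sites
  FykII AAAATCCG/2: at [0, 20] ⇒ [2, 22]

Pooled cuts: [2, 8, 22, 31, 36]

Fragment lengths:
  [0,2): 2 bp
  [2,8): 6 bp
  [8,22): 14 bp
  [22,31): 9 bp
  [31,36): 5 bp
  [36,49): 13 bp

[2,5,6,9,13,14]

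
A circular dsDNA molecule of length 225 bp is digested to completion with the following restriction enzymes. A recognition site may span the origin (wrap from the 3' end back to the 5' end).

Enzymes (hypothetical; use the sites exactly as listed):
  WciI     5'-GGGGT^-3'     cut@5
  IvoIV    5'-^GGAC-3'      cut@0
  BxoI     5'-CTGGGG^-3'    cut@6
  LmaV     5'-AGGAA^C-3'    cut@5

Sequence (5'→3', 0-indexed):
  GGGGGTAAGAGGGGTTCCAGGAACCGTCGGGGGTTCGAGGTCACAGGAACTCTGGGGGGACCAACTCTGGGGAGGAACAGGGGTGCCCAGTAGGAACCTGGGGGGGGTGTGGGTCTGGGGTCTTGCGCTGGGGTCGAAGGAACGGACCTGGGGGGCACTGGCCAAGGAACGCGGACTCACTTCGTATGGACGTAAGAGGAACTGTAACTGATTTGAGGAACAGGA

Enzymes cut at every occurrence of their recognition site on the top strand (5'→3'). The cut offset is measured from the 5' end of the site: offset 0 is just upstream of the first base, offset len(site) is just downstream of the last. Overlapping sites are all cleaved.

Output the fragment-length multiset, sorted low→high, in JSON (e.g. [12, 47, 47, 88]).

[1,1,1,3,5,5,7,7,8,8,8,9,10,11,11,12,12,12,14,15,15,15,16,19]

Site scan:
  WciI (GGGGT, off=5): starts [1, 10, 29, 79, 103, 116, 129] → cuts [6, 15, 34, 84, 108, 121, 134]
  IvoIV (GGAC, off=0): starts [57, 143, 172, 187] → cuts [57, 143, 172, 187]
  BxoI (CTGGGG, off=6): starts [51, 66, 97, 114, 127, 147] → cuts [57, 72, 103, 120, 133, 153]
  LmaV (AGGAAC, off=5): starts [18, 44, 72, 91, 137, 164, 196, 215] → cuts [23, 49, 77, 96, 142, 169, 201, 220]

Pooled cuts: [6, 15, 23, 34, 49, 57, 72, 77, 84, 96, 103, 108, 120, 121, 133, 134, 142, 143, 153, 169, 172, 187, 201, 220]

Fragments:
  6→15: 9 bp
  15→23: 8 bp
  23→34: 11 bp
  34→49: 15 bp
  49→57: 8 bp
  57→72: 15 bp
  72→77: 5 bp
  77→84: 7 bp
  84→96: 12 bp
  96→103: 7 bp
  103→108: 5 bp
  108→120: 12 bp
  120→121: 1 bp
  121→133: 12 bp
  133→134: 1 bp
  134→142: 8 bp
  142→143: 1 bp
  143→153: 10 bp
  153→169: 16 bp
  169→172: 3 bp
  172→187: 15 bp
  187→201: 14 bp
  201→220: 19 bp
  220→6 (wrap): 225-220+6 = 11 bp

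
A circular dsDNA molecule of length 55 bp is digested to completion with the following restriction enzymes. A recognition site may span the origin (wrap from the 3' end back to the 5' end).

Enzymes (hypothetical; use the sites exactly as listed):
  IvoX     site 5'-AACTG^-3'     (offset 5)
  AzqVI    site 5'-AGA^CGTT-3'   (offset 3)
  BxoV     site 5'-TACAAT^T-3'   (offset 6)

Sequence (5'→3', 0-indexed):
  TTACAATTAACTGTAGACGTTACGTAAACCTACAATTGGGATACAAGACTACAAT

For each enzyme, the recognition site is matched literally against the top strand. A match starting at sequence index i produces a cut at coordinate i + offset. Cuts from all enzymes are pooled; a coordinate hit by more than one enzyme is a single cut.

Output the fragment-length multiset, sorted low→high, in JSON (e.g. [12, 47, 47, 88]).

[4,6,7,19,19]

Per-enzyme occurrences:
  IvoX (AACTG, off=5): starts [8] → cuts [13]
  AzqVI (AGACGTT, off=3): starts [14] → cuts [17]
  BxoV (TACAATT, off=6): starts [1, 30, 49] → cuts [0, 7, 36]

Pooled cuts: [0, 7, 13, 17, 36]

Fragments:
  0→7: 7 bp
  7→13: 6 bp
  13→17: 4 bp
  17→36: 19 bp
  36→0 (wrap): 55-36+0 = 19 bp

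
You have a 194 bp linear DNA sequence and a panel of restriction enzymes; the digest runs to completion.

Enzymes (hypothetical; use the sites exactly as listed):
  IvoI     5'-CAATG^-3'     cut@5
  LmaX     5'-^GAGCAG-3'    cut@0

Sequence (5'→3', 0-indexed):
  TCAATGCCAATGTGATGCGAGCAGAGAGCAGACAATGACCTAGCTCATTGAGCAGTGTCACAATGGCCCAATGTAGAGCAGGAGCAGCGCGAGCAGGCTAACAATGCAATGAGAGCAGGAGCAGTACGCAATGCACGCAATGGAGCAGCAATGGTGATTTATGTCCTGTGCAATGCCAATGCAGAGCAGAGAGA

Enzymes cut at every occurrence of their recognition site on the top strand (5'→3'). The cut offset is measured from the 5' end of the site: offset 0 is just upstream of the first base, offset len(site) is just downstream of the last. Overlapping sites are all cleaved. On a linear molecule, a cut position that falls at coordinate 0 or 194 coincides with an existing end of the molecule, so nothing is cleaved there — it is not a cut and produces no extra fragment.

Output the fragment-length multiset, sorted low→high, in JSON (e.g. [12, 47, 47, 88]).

Scan for sites:
  IvoI CAATG/5: at [1, 7, 32, 60, 68, 101, 106, 128, 137, 148, 170, 176] ⇒ [6, 12, 37, 65, 73, 106, 111, 133, 142, 153, 175, 181]
  LmaX GAGCAG/0: at [18, 25, 49, 75, 81, 90, 112, 118, 142, 183] ⇒ [18, 25, 49, 75, 81, 90, 112, 118, 142, 183]

Pooled cuts: [6, 12, 18, 25, 37, 49, 65, 73, 75, 81, 90, 106, 111, 112, 118, 133, 142, 153, 175, 181, 183]

Fragment lengths:
  [0,6): 6 bp
  [6,12): 6 bp
  [12,18): 6 bp
  [18,25): 7 bp
  [25,37): 12 bp
  [37,49): 12 bp
  [49,65): 16 bp
  [65,73): 8 bp
  [73,75): 2 bp
  [75,81): 6 bp
  [81,90): 9 bp
  [90,106): 16 bp
  [106,111): 5 bp
  [111,112): 1 bp
  [112,118): 6 bp
  [118,133): 15 bp
  [133,142): 9 bp
  [142,153): 11 bp
  [153,175): 22 bp
  [175,181): 6 bp
  [181,183): 2 bp
  [183,194): 11 bp

[1,2,2,5,6,6,6,6,6,6,7,8,9,9,11,11,12,12,15,16,16,22]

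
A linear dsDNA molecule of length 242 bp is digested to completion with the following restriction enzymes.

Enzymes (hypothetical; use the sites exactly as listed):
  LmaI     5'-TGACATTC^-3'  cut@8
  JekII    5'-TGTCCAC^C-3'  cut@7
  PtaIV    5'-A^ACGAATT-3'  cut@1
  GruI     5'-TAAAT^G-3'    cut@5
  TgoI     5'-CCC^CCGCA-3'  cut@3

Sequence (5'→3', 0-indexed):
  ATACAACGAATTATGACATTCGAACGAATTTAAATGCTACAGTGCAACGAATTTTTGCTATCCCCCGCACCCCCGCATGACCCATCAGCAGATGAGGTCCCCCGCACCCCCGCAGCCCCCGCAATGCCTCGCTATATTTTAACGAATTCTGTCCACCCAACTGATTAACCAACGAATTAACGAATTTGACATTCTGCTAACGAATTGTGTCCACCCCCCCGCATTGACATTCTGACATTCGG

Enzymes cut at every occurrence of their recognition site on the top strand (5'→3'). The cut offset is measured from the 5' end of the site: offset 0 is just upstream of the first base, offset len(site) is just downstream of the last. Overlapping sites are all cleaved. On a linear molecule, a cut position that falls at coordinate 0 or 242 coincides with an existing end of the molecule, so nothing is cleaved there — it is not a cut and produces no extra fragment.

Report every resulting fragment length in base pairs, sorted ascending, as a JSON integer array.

Per-enzyme occurrences:
  LmaI (TGACATTC, off=8): starts [13, 186, 224, 232] → cuts [21, 194, 232, 240]
  JekII (TGTCCACC, off=7): starts [149, 207] → cuts [156, 214]
  PtaIV (AACGAATT, off=1): starts [4, 22, 45, 140, 170, 178, 198] → cuts [5, 23, 46, 141, 171, 179, 199]
  GruI (TAAATG, off=5): starts [30] → cuts [35]
  TgoI (CCCCCGCA, off=3): starts [61, 69, 98, 106, 115, 215] → cuts [64, 72, 101, 109, 118, 218]

All cut coordinates (distinct, sorted): [5, 21, 23, 35, 46, 64, 72, 101, 109, 118, 141, 156, 171, 179, 194, 199, 214, 218, 232, 240]

Fragment lengths:
  [0,5): 5 bp
  [5,21): 16 bp
  [21,23): 2 bp
  [23,35): 12 bp
  [35,46): 11 bp
  [46,64): 18 bp
  [64,72): 8 bp
  [72,101): 29 bp
  [101,109): 8 bp
  [109,118): 9 bp
  [118,141): 23 bp
  [141,156): 15 bp
  [156,171): 15 bp
  [171,179): 8 bp
  [179,194): 15 bp
  [194,199): 5 bp
  [199,214): 15 bp
  [214,218): 4 bp
  [218,232): 14 bp
  [232,240): 8 bp
  [240,242): 2 bp

[2,2,4,5,5,8,8,8,8,9,11,12,14,15,15,15,15,16,18,23,29]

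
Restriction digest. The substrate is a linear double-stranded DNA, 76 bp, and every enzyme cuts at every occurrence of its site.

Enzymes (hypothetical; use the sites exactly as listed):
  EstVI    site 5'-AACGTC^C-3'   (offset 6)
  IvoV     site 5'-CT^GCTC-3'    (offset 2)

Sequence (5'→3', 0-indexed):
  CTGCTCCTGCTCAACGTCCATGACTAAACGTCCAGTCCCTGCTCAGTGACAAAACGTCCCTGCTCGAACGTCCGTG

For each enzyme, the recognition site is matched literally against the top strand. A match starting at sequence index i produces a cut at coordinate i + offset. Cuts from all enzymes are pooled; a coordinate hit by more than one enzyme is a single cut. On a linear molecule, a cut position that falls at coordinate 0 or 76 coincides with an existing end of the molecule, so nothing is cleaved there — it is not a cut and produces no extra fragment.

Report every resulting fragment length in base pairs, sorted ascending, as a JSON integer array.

Site scan:
  EstVI (AACGTCC, off=6): starts [12, 26, 52, 66] → cuts [18, 32, 58, 72]
  IvoV (CTGCTC, off=2): starts [0, 6, 38, 59] → cuts [2, 8, 40, 61]

All cut coordinates (distinct, sorted): [2, 8, 18, 32, 40, 58, 61, 72]

Fragment lengths:
  [0,2): 2 bp
  [2,8): 6 bp
  [8,18): 10 bp
  [18,32): 14 bp
  [32,40): 8 bp
  [40,58): 18 bp
  [58,61): 3 bp
  [61,72): 11 bp
  [72,76): 4 bp

[2,3,4,6,8,10,11,14,18]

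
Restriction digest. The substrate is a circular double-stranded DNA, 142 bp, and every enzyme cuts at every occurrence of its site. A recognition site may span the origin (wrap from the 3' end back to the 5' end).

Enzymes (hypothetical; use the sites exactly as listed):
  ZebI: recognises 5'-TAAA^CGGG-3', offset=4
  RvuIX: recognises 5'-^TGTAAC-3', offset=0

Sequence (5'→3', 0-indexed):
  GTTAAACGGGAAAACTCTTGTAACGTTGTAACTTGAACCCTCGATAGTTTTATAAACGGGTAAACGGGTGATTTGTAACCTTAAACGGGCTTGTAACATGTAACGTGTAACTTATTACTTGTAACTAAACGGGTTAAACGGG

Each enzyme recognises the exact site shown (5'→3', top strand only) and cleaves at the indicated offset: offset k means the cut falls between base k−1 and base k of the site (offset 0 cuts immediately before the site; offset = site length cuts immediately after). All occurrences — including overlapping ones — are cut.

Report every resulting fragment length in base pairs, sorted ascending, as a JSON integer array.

[6,7,7,8,8,9,9,10,10,12,12,14,30]

Scan for sites:
  ZebI (TAAACGGG, off=4): starts [2, 52, 60, 81, 125, 134] → cuts [6, 56, 64, 85, 129, 138]
  RvuIX (TGTAAC, off=0): starts [18, 26, 73, 91, 98, 105, 119] → cuts [18, 26, 73, 91, 98, 105, 119]

Pooled cuts: [6, 18, 26, 56, 64, 73, 85, 91, 98, 105, 119, 129, 138]

Fragment lengths:
  6→18: 12 bp
  18→26: 8 bp
  26→56: 30 bp
  56→64: 8 bp
  64→73: 9 bp
  73→85: 12 bp
  85→91: 6 bp
  91→98: 7 bp
  98→105: 7 bp
  105→119: 14 bp
  119→129: 10 bp
  129→138: 9 bp
  138→6 (wrap): 142-138+6 = 10 bp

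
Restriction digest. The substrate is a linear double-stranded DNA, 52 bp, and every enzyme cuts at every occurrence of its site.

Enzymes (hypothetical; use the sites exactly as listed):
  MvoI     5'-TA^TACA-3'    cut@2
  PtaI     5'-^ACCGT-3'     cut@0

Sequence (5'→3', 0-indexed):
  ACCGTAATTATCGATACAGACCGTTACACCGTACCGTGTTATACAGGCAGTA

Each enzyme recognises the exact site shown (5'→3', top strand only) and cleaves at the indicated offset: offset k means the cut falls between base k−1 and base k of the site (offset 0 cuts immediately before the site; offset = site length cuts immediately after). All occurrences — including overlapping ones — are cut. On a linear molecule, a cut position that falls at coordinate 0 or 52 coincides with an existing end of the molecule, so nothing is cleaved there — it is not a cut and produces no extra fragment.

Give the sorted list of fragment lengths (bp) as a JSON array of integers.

[5,8,9,11,19]

Scan for sites:
  MvoI (TATACA, off=2): starts [39] → cuts [41]
  PtaI (ACCGT, off=0): starts [0, 19, 27, 32] → cuts [19, 27, 32] (position 0 is a terminus of the linear molecule — no cut)

All cut coordinates (distinct, sorted): [19, 27, 32, 41]

Fragments:
  [0,19): 19 bp
  [19,27): 8 bp
  [27,32): 5 bp
  [32,41): 9 bp
  [41,52): 11 bp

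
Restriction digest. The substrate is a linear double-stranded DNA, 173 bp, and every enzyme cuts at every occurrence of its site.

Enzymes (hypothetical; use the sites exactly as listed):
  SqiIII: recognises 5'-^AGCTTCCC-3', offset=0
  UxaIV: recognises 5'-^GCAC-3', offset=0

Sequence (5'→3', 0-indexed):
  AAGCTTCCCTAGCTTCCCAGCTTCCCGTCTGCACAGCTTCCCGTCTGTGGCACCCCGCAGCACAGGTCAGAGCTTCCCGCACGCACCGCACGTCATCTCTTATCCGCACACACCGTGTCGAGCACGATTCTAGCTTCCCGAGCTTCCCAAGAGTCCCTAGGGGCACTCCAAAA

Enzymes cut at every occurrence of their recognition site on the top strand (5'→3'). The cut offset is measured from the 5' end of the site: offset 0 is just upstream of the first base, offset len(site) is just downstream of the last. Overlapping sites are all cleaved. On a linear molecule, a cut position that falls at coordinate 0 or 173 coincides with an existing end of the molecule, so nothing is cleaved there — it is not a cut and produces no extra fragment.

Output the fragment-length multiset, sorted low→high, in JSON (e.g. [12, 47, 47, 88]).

Site scan:
  SqiIII (AGCTTCCC, off=0): starts [1, 10, 18, 34, 70, 131, 140] → cuts [1, 10, 18, 34, 70, 131, 140]
  UxaIV (GCAC, off=0): starts [30, 49, 59, 78, 82, 87, 105, 121, 162] → cuts [30, 49, 59, 78, 82, 87, 105, 121, 162]

Pooled cuts: [1, 10, 18, 30, 34, 49, 59, 70, 78, 82, 87, 105, 121, 131, 140, 162]

Fragment lengths:
  [0,1): 1 bp
  [1,10): 9 bp
  [10,18): 8 bp
  [18,30): 12 bp
  [30,34): 4 bp
  [34,49): 15 bp
  [49,59): 10 bp
  [59,70): 11 bp
  [70,78): 8 bp
  [78,82): 4 bp
  [82,87): 5 bp
  [87,105): 18 bp
  [105,121): 16 bp
  [121,131): 10 bp
  [131,140): 9 bp
  [140,162): 22 bp
  [162,173): 11 bp

[1,4,4,5,8,8,9,9,10,10,11,11,12,15,16,18,22]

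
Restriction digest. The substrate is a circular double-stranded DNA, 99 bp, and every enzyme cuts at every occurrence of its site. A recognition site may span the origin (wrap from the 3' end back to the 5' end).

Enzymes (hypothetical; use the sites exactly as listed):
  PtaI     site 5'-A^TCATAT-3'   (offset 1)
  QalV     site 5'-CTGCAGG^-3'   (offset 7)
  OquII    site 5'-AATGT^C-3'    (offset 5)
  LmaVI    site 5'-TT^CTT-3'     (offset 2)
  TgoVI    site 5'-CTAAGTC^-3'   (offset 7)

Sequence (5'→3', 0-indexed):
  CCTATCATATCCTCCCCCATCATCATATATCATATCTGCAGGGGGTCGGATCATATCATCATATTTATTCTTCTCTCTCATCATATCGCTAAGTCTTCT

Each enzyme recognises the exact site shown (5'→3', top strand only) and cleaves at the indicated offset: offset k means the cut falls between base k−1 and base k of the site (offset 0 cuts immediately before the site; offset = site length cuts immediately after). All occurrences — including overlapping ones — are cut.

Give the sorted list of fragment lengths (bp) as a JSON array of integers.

[7,8,8,8,11,11,13,15,18]

Site scan:
  PtaI ATCATAT/1: at [3, 21, 28, 49, 57, 79] ⇒ [4, 22, 29, 50, 58, 80]
  QalV CTGCAGG/7: at [35] ⇒ [42]
  OquII (AATGTC, off=5): no sites
  LmaVI TTCTT/2: at [67] ⇒ [69]
  TgoVI CTAAGTC/7: at [88] ⇒ [95]

All cut coordinates (distinct, sorted): [4, 22, 29, 42, 50, 58, 69, 80, 95]

Fragments:
  4→22: 18 bp
  22→29: 7 bp
  29→42: 13 bp
  42→50: 8 bp
  50→58: 8 bp
  58→69: 11 bp
  69→80: 11 bp
  80→95: 15 bp
  95→4 (wrap): 99-95+4 = 8 bp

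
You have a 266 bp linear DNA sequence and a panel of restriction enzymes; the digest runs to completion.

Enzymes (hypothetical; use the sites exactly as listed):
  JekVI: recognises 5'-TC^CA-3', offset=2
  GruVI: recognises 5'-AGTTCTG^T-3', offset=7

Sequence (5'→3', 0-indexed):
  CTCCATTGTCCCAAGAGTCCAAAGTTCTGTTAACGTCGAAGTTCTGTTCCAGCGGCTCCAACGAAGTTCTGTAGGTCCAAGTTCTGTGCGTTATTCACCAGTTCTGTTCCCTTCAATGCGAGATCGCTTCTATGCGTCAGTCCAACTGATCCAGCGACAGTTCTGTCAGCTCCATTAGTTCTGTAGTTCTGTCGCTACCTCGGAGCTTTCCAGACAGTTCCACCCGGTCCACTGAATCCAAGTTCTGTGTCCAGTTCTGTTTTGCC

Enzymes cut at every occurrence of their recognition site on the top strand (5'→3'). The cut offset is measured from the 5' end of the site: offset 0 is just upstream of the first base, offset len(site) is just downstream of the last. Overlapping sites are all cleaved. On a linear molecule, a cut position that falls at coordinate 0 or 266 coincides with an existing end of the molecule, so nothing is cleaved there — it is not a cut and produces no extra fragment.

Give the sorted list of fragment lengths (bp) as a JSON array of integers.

[3,3,4,6,7,7,8,8,9,9,9,9,9,9,10,10,11,13,14,16,17,19,20,36]

Site scan:
  JekVI (TCCA, off=2): starts [1, 17, 47, 56, 75, 140, 149, 170, 208, 218, 227, 236, 249] → cuts [3, 19, 49, 58, 77, 142, 151, 172, 210, 220, 229, 238, 251]
  GruVI (AGTTCTGT, off=7): starts [22, 39, 64, 79, 99, 158, 176, 184, 240, 252] → cuts [29, 46, 71, 86, 106, 165, 183, 191, 247, 259]

Pooled cuts: [3, 19, 29, 46, 49, 58, 71, 77, 86, 106, 142, 151, 165, 172, 183, 191, 210, 220, 229, 238, 247, 251, 259]

Fragments:
  [0,3): 3 bp
  [3,19): 16 bp
  [19,29): 10 bp
  [29,46): 17 bp
  [46,49): 3 bp
  [49,58): 9 bp
  [58,71): 13 bp
  [71,77): 6 bp
  [77,86): 9 bp
  [86,106): 20 bp
  [106,142): 36 bp
  [142,151): 9 bp
  [151,165): 14 bp
  [165,172): 7 bp
  [172,183): 11 bp
  [183,191): 8 bp
  [191,210): 19 bp
  [210,220): 10 bp
  [220,229): 9 bp
  [229,238): 9 bp
  [238,247): 9 bp
  [247,251): 4 bp
  [251,259): 8 bp
  [259,266): 7 bp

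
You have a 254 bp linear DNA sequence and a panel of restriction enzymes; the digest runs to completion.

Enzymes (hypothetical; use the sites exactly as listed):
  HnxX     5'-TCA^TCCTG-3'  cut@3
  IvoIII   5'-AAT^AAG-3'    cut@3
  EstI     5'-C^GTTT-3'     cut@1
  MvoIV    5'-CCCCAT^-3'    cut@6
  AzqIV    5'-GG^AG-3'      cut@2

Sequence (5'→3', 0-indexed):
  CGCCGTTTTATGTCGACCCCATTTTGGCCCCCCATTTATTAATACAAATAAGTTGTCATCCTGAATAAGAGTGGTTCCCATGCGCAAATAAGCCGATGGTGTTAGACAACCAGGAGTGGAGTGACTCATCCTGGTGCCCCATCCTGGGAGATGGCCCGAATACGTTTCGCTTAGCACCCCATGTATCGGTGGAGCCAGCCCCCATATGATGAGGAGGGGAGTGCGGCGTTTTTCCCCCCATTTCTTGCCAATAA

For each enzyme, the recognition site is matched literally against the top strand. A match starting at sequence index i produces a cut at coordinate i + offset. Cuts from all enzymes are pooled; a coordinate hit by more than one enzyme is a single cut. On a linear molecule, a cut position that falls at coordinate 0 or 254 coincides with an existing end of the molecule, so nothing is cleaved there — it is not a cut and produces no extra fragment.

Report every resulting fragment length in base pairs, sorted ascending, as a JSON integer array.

Site scan:
  HnxX TCATCCTG/3: at [55, 125] ⇒ [58, 128]
  IvoIII AATAAG/3: at [46, 63, 86] ⇒ [49, 66, 89]
  EstI CGTTT/1: at [3, 162, 226] ⇒ [4, 163, 227]
  MvoIV CCCCAT/6: at [16, 29, 136, 176, 199, 235] ⇒ [22, 35, 142, 182, 205, 241]
  AzqIV GGAG/2: at [112, 117, 146, 190, 212, 217] ⇒ [114, 119, 148, 192, 214, 219]

All cut coordinates (distinct, sorted): [4, 22, 35, 49, 58, 66, 89, 114, 119, 128, 142, 148, 163, 182, 192, 205, 214, 219, 227, 241]

Fragments:
  [0,4): 4 bp
  [4,22): 18 bp
  [22,35): 13 bp
  [35,49): 14 bp
  [49,58): 9 bp
  [58,66): 8 bp
  [66,89): 23 bp
  [89,114): 25 bp
  [114,119): 5 bp
  [119,128): 9 bp
  [128,142): 14 bp
  [142,148): 6 bp
  [148,163): 15 bp
  [163,182): 19 bp
  [182,192): 10 bp
  [192,205): 13 bp
  [205,214): 9 bp
  [214,219): 5 bp
  [219,227): 8 bp
  [227,241): 14 bp
  [241,254): 13 bp

[4,5,5,6,8,8,9,9,9,10,13,13,13,14,14,14,15,18,19,23,25]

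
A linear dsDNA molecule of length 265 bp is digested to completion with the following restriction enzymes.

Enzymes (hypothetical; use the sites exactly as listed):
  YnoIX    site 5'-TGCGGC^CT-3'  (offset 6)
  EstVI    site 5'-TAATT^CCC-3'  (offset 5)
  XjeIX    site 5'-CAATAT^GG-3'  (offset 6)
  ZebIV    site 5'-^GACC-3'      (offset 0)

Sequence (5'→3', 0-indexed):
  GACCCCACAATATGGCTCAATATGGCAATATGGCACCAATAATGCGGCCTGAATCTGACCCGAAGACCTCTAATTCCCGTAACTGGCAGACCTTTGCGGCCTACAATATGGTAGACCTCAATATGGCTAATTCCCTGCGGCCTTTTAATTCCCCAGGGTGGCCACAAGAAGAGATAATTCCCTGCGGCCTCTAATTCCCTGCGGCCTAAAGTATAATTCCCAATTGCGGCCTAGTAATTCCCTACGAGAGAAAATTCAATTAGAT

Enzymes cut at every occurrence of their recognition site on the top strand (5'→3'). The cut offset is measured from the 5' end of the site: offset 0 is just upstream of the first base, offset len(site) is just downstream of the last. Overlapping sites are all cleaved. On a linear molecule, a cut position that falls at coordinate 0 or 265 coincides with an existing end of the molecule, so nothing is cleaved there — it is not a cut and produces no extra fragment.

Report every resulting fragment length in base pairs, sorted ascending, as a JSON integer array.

Per-enzyme occurrences:
  YnoIX TGCGGCCT/6: at [42, 94, 135, 182, 199, 224] ⇒ [48, 100, 141, 188, 205, 230]
  EstVI TAATTCCC/5: at [70, 127, 145, 174, 191, 213, 234] ⇒ [75, 132, 150, 179, 196, 218, 239]
  XjeIX CAATATGG/6: at [7, 17, 25, 103, 118] ⇒ [13, 23, 31, 109, 124]
  ZebIV GACC/0: at [0, 56, 64, 88, 113] ⇒ [56, 64, 88, 113] (position 0 is a terminus of the linear molecule — no cut)

Pooled cuts: [13, 23, 31, 48, 56, 64, 75, 88, 100, 109, 113, 124, 132, 141, 150, 179, 188, 196, 205, 218, 230, 239]

Fragment lengths:
  [0,13): 13 bp
  [13,23): 10 bp
  [23,31): 8 bp
  [31,48): 17 bp
  [48,56): 8 bp
  [56,64): 8 bp
  [64,75): 11 bp
  [75,88): 13 bp
  [88,100): 12 bp
  [100,109): 9 bp
  [109,113): 4 bp
  [113,124): 11 bp
  [124,132): 8 bp
  [132,141): 9 bp
  [141,150): 9 bp
  [150,179): 29 bp
  [179,188): 9 bp
  [188,196): 8 bp
  [196,205): 9 bp
  [205,218): 13 bp
  [218,230): 12 bp
  [230,239): 9 bp
  [239,265): 26 bp

[4,8,8,8,8,8,9,9,9,9,9,9,10,11,11,12,12,13,13,13,17,26,29]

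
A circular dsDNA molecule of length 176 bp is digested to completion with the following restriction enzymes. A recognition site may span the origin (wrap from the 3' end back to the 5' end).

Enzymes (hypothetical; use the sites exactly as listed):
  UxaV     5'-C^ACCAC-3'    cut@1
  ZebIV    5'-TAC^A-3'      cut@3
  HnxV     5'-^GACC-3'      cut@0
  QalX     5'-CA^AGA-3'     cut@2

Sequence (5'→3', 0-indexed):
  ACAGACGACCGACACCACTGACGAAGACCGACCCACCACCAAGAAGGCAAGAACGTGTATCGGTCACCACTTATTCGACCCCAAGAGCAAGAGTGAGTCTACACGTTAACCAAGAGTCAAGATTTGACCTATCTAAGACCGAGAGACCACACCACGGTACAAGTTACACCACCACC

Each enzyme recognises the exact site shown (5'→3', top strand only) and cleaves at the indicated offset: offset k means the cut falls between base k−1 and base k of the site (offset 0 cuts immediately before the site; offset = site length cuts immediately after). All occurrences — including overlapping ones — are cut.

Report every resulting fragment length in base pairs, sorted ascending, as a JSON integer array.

[3,3,4,5,6,6,6,7,7,7,7,7,8,8,9,10,10,11,11,12,13,16]

Per-enzyme occurrences:
  UxaV CACCAC/1: at [12, 33, 64, 149, 166, 169, 172] ⇒ [13, 34, 65, 150, 167, 170, 173]
  ZebIV TACA/3: at [99, 157, 164] ⇒ [102, 160, 167]
  HnxV GACC/0: at [6, 25, 29, 76, 125, 136, 144] ⇒ [6, 25, 29, 76, 125, 136, 144]
  QalX CAAGA/2: at [39, 47, 81, 87, 110, 117] ⇒ [41, 49, 83, 89, 112, 119]

All cut coordinates (distinct, sorted): [6, 13, 25, 29, 34, 41, 49, 65, 76, 83, 89, 102, 112, 119, 125, 136, 144, 150, 160, 167, 170, 173]

Fragment lengths:
  6→13: 7 bp
  13→25: 12 bp
  25→29: 4 bp
  29→34: 5 bp
  34→41: 7 bp
  41→49: 8 bp
  49→65: 16 bp
  65→76: 11 bp
  76→83: 7 bp
  83→89: 6 bp
  89→102: 13 bp
  102→112: 10 bp
  112→119: 7 bp
  119→125: 6 bp
  125→136: 11 bp
  136→144: 8 bp
  144→150: 6 bp
  150→160: 10 bp
  160→167: 7 bp
  167→170: 3 bp
  170→173: 3 bp
  173→6 (wrap): 176-173+6 = 9 bp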